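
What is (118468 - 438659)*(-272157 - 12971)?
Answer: 91295419448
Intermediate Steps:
(118468 - 438659)*(-272157 - 12971) = -320191*(-285128) = 91295419448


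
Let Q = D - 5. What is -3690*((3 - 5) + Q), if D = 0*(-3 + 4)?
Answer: 25830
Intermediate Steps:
D = 0 (D = 0*1 = 0)
Q = -5 (Q = 0 - 5 = -5)
-3690*((3 - 5) + Q) = -3690*((3 - 5) - 5) = -3690*(-2 - 5) = -3690*(-7) = 25830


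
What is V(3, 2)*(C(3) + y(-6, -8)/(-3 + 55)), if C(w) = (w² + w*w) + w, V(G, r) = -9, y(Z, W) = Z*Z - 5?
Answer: -10107/52 ≈ -194.37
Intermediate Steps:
y(Z, W) = -5 + Z² (y(Z, W) = Z² - 5 = -5 + Z²)
C(w) = w + 2*w² (C(w) = (w² + w²) + w = 2*w² + w = w + 2*w²)
V(3, 2)*(C(3) + y(-6, -8)/(-3 + 55)) = -9*(3*(1 + 2*3) + (-5 + (-6)²)/(-3 + 55)) = -9*(3*(1 + 6) + (-5 + 36)/52) = -9*(3*7 + 31*(1/52)) = -9*(21 + 31/52) = -9*1123/52 = -10107/52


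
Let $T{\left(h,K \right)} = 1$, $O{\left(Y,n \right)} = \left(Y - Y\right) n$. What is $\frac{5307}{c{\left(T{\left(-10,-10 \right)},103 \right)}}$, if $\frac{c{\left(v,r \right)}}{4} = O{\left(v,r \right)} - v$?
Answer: $- \frac{5307}{4} \approx -1326.8$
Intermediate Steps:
$O{\left(Y,n \right)} = 0$ ($O{\left(Y,n \right)} = 0 n = 0$)
$c{\left(v,r \right)} = - 4 v$ ($c{\left(v,r \right)} = 4 \left(0 - v\right) = 4 \left(- v\right) = - 4 v$)
$\frac{5307}{c{\left(T{\left(-10,-10 \right)},103 \right)}} = \frac{5307}{\left(-4\right) 1} = \frac{5307}{-4} = 5307 \left(- \frac{1}{4}\right) = - \frac{5307}{4}$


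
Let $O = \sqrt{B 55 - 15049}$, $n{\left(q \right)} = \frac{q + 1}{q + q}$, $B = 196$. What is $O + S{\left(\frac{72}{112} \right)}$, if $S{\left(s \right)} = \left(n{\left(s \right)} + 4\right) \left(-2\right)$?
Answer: $- \frac{95}{9} + i \sqrt{4269} \approx -10.556 + 65.338 i$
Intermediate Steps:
$n{\left(q \right)} = \frac{1 + q}{2 q}$
$S{\left(s \right)} = -8 - \frac{1 + s}{s}$ ($S{\left(s \right)} = \left(\frac{1 + s}{2 s} + 4\right) \left(-2\right) = \left(4 + \frac{1 + s}{2 s}\right) \left(-2\right) = -8 - \frac{1 + s}{s}$)
$O = i \sqrt{4269}$ ($O = \sqrt{196 \cdot 55 - 15049} = \sqrt{10780 - 15049} = \sqrt{-4269} = i \sqrt{4269} \approx 65.338 i$)
$O + S{\left(\frac{72}{112} \right)} = i \sqrt{4269} - \left(9 + \frac{1}{72 \cdot \frac{1}{112}}\right) = i \sqrt{4269} - \frac{95}{9} = - \frac{95}{9} + i \sqrt{4269}$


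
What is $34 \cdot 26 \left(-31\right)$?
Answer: $-27404$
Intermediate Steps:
$34 \cdot 26 \left(-31\right) = 884 \left(-31\right) = -27404$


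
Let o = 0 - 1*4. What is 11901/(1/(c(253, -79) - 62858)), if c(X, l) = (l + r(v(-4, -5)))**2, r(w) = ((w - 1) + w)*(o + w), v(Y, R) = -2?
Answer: -719498757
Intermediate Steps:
o = -4 (o = 0 - 4 = -4)
r(w) = (-1 + 2*w)*(-4 + w) (r(w) = ((w - 1) + w)*(-4 + w) = ((-1 + w) + w)*(-4 + w) = (-1 + 2*w)*(-4 + w))
c(X, l) = (30 + l)**2 (c(X, l) = (l + (4 - 9*(-2) + 2*(-2)**2))**2 = (l + (4 + 18 + 2*4))**2 = (l + (4 + 18 + 8))**2 = (l + 30)**2 = (30 + l)**2)
11901/(1/(c(253, -79) - 62858)) = 11901/(1/((30 - 79)**2 - 62858)) = 11901/(1/((-49)**2 - 62858)) = 11901/(1/(2401 - 62858)) = 11901/(1/(-60457)) = 11901/(-1/60457) = 11901*(-60457) = -719498757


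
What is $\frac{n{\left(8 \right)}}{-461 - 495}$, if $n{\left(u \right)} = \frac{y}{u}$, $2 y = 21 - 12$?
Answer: $- \frac{9}{15296} \approx -0.00058839$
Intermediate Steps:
$y = \frac{9}{2}$ ($y = \frac{21 - 12}{2} = \frac{1}{2} \cdot 9 = \frac{9}{2} \approx 4.5$)
$n{\left(u \right)} = \frac{9}{2 u}$
$\frac{n{\left(8 \right)}}{-461 - 495} = \frac{\frac{9}{2} \cdot \frac{1}{8}}{-461 - 495} = \frac{\frac{9}{2} \cdot \frac{1}{8}}{-956} = \left(- \frac{1}{956}\right) \frac{9}{16} = - \frac{9}{15296}$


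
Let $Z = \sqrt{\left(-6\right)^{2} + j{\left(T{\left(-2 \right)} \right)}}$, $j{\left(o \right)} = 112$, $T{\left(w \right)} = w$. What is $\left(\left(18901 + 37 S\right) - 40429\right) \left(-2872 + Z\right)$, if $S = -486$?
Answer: $113472720 - 79020 \sqrt{37} \approx 1.1299 \cdot 10^{8}$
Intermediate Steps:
$Z = 2 \sqrt{37}$ ($Z = \sqrt{\left(-6\right)^{2} + 112} = \sqrt{36 + 112} = \sqrt{148} = 2 \sqrt{37} \approx 12.166$)
$\left(\left(18901 + 37 S\right) - 40429\right) \left(-2872 + Z\right) = \left(\left(18901 + 37 \left(-486\right)\right) - 40429\right) \left(-2872 + 2 \sqrt{37}\right) = \left(\left(18901 - 17982\right) - 40429\right) \left(-2872 + 2 \sqrt{37}\right) = \left(919 - 40429\right) \left(-2872 + 2 \sqrt{37}\right) = - 39510 \left(-2872 + 2 \sqrt{37}\right) = 113472720 - 79020 \sqrt{37}$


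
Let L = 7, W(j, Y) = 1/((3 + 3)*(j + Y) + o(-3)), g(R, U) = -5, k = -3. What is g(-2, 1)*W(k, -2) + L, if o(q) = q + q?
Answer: 257/36 ≈ 7.1389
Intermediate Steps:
o(q) = 2*q
W(j, Y) = 1/(-6 + 6*Y + 6*j) (W(j, Y) = 1/((3 + 3)*(j + Y) + 2*(-3)) = 1/(6*(Y + j) - 6) = 1/((6*Y + 6*j) - 6) = 1/(-6 + 6*Y + 6*j))
g(-2, 1)*W(k, -2) + L = -5/(6*(-1 - 2 - 3)) + 7 = -5/(6*(-6)) + 7 = -5*(-1)/(6*6) + 7 = -5*(-1/36) + 7 = 5/36 + 7 = 257/36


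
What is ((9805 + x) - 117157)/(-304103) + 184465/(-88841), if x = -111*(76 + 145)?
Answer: -44379742292/27016814623 ≈ -1.6427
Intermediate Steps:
x = -24531 (x = -111*221 = -24531)
((9805 + x) - 117157)/(-304103) + 184465/(-88841) = ((9805 - 24531) - 117157)/(-304103) + 184465/(-88841) = (-14726 - 117157)*(-1/304103) + 184465*(-1/88841) = -131883*(-1/304103) - 184465/88841 = 131883/304103 - 184465/88841 = -44379742292/27016814623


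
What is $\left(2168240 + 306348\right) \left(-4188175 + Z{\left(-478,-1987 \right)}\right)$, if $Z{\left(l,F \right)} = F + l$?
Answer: $-10370107456320$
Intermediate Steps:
$\left(2168240 + 306348\right) \left(-4188175 + Z{\left(-478,-1987 \right)}\right) = \left(2168240 + 306348\right) \left(-4188175 - 2465\right) = 2474588 \left(-4188175 - 2465\right) = 2474588 \left(-4190640\right) = -10370107456320$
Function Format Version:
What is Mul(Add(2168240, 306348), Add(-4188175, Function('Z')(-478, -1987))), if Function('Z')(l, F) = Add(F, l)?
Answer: -10370107456320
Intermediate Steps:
Mul(Add(2168240, 306348), Add(-4188175, Function('Z')(-478, -1987))) = Mul(Add(2168240, 306348), Add(-4188175, Add(-1987, -478))) = Mul(2474588, Add(-4188175, -2465)) = Mul(2474588, -4190640) = -10370107456320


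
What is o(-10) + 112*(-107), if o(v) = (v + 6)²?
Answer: -11968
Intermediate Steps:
o(v) = (6 + v)²
o(-10) + 112*(-107) = (6 - 10)² + 112*(-107) = (-4)² - 11984 = 16 - 11984 = -11968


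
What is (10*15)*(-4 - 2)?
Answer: -900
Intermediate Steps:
(10*15)*(-4 - 2) = 150*(-6) = -900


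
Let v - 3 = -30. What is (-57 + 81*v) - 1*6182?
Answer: -8426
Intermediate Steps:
v = -27 (v = 3 - 30 = -27)
(-57 + 81*v) - 1*6182 = (-57 + 81*(-27)) - 1*6182 = (-57 - 2187) - 6182 = -2244 - 6182 = -8426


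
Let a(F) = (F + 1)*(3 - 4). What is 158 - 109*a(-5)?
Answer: -278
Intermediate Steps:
a(F) = -1 - F (a(F) = (1 + F)*(-1) = -1 - F)
158 - 109*a(-5) = 158 - 109*(-1 - 1*(-5)) = 158 - 109*(-1 + 5) = 158 - 109*4 = 158 - 436 = -278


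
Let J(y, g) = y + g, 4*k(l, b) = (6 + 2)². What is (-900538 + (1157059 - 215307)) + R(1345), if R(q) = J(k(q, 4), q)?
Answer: 42575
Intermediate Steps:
k(l, b) = 16 (k(l, b) = (6 + 2)²/4 = (¼)*8² = (¼)*64 = 16)
J(y, g) = g + y
R(q) = 16 + q (R(q) = q + 16 = 16 + q)
(-900538 + (1157059 - 215307)) + R(1345) = (-900538 + (1157059 - 215307)) + (16 + 1345) = (-900538 + 941752) + 1361 = 41214 + 1361 = 42575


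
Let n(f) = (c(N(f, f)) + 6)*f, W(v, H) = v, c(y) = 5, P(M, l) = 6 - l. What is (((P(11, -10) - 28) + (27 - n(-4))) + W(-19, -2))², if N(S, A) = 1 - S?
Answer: 1600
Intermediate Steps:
n(f) = 11*f (n(f) = (5 + 6)*f = 11*f)
(((P(11, -10) - 28) + (27 - n(-4))) + W(-19, -2))² = ((((6 - 1*(-10)) - 28) + (27 - 11*(-4))) - 19)² = ((((6 + 10) - 28) + (27 - 1*(-44))) - 19)² = (((16 - 28) + (27 + 44)) - 19)² = ((-12 + 71) - 19)² = (59 - 19)² = 40² = 1600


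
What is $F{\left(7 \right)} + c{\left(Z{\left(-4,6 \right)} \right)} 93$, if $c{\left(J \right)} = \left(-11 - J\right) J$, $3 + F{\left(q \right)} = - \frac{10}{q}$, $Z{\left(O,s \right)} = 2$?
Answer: $- \frac{16957}{7} \approx -2422.4$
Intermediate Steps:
$F{\left(q \right)} = -3 - \frac{10}{q}$
$c{\left(J \right)} = J \left(-11 - J\right)$
$F{\left(7 \right)} + c{\left(Z{\left(-4,6 \right)} \right)} 93 = \left(-3 - \frac{10}{7}\right) + \left(-1\right) 2 \left(11 + 2\right) 93 = \left(-3 - \frac{10}{7}\right) + \left(-1\right) 2 \cdot 13 \cdot 93 = \left(-3 - \frac{10}{7}\right) - 2418 = - \frac{31}{7} - 2418 = - \frac{16957}{7}$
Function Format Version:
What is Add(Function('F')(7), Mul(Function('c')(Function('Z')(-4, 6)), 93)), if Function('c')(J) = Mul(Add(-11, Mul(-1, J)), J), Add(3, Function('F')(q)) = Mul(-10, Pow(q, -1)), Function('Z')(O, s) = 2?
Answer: Rational(-16957, 7) ≈ -2422.4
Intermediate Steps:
Function('F')(q) = Add(-3, Mul(-10, Pow(q, -1)))
Function('c')(J) = Mul(J, Add(-11, Mul(-1, J)))
Add(Function('F')(7), Mul(Function('c')(Function('Z')(-4, 6)), 93)) = Add(Add(-3, Mul(-10, Pow(7, -1))), Mul(Mul(-1, 2, Add(11, 2)), 93)) = Add(Add(-3, Mul(-10, Rational(1, 7))), Mul(Mul(-1, 2, 13), 93)) = Add(Add(-3, Rational(-10, 7)), Mul(-26, 93)) = Add(Rational(-31, 7), -2418) = Rational(-16957, 7)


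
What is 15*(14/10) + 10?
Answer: 31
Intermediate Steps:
15*(14/10) + 10 = 15*(14*(⅒)) + 10 = 15*(7/5) + 10 = 21 + 10 = 31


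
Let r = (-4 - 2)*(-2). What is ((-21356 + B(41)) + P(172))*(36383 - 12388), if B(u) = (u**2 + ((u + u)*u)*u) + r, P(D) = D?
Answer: 2839832245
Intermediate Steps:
r = 12 (r = -6*(-2) = 12)
B(u) = 12 + u**2 + 2*u**3 (B(u) = (u**2 + ((u + u)*u)*u) + 12 = (u**2 + ((2*u)*u)*u) + 12 = (u**2 + (2*u**2)*u) + 12 = (u**2 + 2*u**3) + 12 = 12 + u**2 + 2*u**3)
((-21356 + B(41)) + P(172))*(36383 - 12388) = ((-21356 + (12 + 41**2 + 2*41**3)) + 172)*(36383 - 12388) = ((-21356 + (12 + 1681 + 2*68921)) + 172)*23995 = ((-21356 + (12 + 1681 + 137842)) + 172)*23995 = ((-21356 + 139535) + 172)*23995 = (118179 + 172)*23995 = 118351*23995 = 2839832245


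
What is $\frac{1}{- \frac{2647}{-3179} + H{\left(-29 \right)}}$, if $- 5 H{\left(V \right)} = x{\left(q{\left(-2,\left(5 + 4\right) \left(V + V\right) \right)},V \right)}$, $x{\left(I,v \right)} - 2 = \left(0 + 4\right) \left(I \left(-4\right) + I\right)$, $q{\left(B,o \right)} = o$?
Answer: $- \frac{15895}{19906379} \approx -0.00079849$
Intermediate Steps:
$x{\left(I,v \right)} = 2 - 12 I$ ($x{\left(I,v \right)} = 2 + \left(0 + 4\right) \left(I \left(-4\right) + I\right) = 2 + 4 \left(- 4 I + I\right) = 2 + 4 \left(- 3 I\right) = 2 - 12 I$)
$H{\left(V \right)} = - \frac{2}{5} + \frac{216 V}{5}$ ($H{\left(V \right)} = - \frac{2 - 12 \left(5 + 4\right) \left(V + V\right)}{5} = - \frac{2 - 12 \cdot 9 \cdot 2 V}{5} = - \frac{2 - 12 \cdot 18 V}{5} = - \frac{2 - 216 V}{5} = - \frac{2}{5} + \frac{216 V}{5}$)
$\frac{1}{- \frac{2647}{-3179} + H{\left(-29 \right)}} = \frac{1}{- \frac{2647}{-3179} + \left(- \frac{2}{5} + \frac{216}{5} \left(-29\right)\right)} = \frac{1}{\left(-2647\right) \left(- \frac{1}{3179}\right) - \frac{6266}{5}} = \frac{1}{\frac{2647}{3179} - \frac{6266}{5}} = \frac{1}{- \frac{19906379}{15895}} = - \frac{15895}{19906379}$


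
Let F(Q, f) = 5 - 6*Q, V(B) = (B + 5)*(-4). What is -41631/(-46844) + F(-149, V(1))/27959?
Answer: 1206073885/1309711396 ≈ 0.92087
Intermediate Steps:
V(B) = -20 - 4*B (V(B) = (5 + B)*(-4) = -20 - 4*B)
-41631/(-46844) + F(-149, V(1))/27959 = -41631/(-46844) + (5 - 6*(-149))/27959 = -41631*(-1/46844) + (5 + 894)*(1/27959) = 41631/46844 + 899*(1/27959) = 41631/46844 + 899/27959 = 1206073885/1309711396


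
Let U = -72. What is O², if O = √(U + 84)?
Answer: 12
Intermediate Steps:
O = 2*√3 (O = √(-72 + 84) = √12 = 2*√3 ≈ 3.4641)
O² = (2*√3)² = 12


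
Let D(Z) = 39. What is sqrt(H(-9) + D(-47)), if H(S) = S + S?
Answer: sqrt(21) ≈ 4.5826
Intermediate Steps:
H(S) = 2*S
sqrt(H(-9) + D(-47)) = sqrt(2*(-9) + 39) = sqrt(-18 + 39) = sqrt(21)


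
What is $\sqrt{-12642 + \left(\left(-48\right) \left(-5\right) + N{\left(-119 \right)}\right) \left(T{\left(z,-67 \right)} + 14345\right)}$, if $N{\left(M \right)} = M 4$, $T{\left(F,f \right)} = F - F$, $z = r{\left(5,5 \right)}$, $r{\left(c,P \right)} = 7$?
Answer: $17 i \sqrt{11758} \approx 1843.4 i$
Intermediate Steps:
$z = 7$
$T{\left(F,f \right)} = 0$
$N{\left(M \right)} = 4 M$
$\sqrt{-12642 + \left(\left(-48\right) \left(-5\right) + N{\left(-119 \right)}\right) \left(T{\left(z,-67 \right)} + 14345\right)} = \sqrt{-12642 + \left(\left(-48\right) \left(-5\right) + 4 \left(-119\right)\right) \left(0 + 14345\right)} = \sqrt{-12642 + \left(240 - 476\right) 14345} = \sqrt{-12642 - 3385420} = \sqrt{-3398062} = 17 i \sqrt{11758}$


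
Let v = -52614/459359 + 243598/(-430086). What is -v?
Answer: 67263739243/98781937437 ≈ 0.68093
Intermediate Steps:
v = -67263739243/98781937437 (v = -52614*1/459359 + 243598*(-1/430086) = -52614/459359 - 121799/215043 = -67263739243/98781937437 ≈ -0.68093)
-v = -1*(-67263739243/98781937437) = 67263739243/98781937437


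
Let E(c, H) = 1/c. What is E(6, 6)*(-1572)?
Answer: -262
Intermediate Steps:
E(6, 6)*(-1572) = -1572/6 = (⅙)*(-1572) = -262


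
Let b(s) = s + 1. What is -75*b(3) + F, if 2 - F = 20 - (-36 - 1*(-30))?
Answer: -324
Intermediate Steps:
b(s) = 1 + s
F = -24 (F = 2 - (20 - (-36 - 1*(-30))) = 2 - (20 - (-36 + 30)) = 2 - (20 - 1*(-6)) = 2 - (20 + 6) = 2 - 1*26 = 2 - 26 = -24)
-75*b(3) + F = -75*(1 + 3) - 24 = -75*4 - 24 = -300 - 24 = -324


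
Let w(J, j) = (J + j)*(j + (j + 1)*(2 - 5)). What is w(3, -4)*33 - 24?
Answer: -189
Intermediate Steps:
w(J, j) = (-3 - 2*j)*(J + j) (w(J, j) = (J + j)*(j + (1 + j)*(-3)) = (J + j)*(j + (-3 - 3*j)) = (J + j)*(-3 - 2*j) = (-3 - 2*j)*(J + j))
w(3, -4)*33 - 24 = (-3*3 - 3*(-4) - 2*(-4)² - 2*3*(-4))*33 - 24 = (-9 + 12 - 2*16 + 24)*33 - 24 = (-9 + 12 - 32 + 24)*33 - 24 = -5*33 - 24 = -165 - 24 = -189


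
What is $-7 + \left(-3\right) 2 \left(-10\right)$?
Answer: $53$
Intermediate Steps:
$-7 + \left(-3\right) 2 \left(-10\right) = -7 - -60 = -7 + 60 = 53$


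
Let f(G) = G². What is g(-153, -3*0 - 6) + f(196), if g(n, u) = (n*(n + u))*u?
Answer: -107546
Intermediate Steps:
g(n, u) = n*u*(n + u)
g(-153, -3*0 - 6) + f(196) = -153*(-3*0 - 6)*(-153 + (-3*0 - 6)) + 196² = -153*(0 - 6)*(-153 + (0 - 6)) + 38416 = -153*(-6)*(-153 - 6) + 38416 = -153*(-6)*(-159) + 38416 = -145962 + 38416 = -107546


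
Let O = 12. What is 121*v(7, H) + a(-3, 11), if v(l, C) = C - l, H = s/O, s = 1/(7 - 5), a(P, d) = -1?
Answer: -20231/24 ≈ -842.96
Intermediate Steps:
s = ½ (s = 1/2 = ½ ≈ 0.50000)
H = 1/24 (H = (½)/12 = (½)*(1/12) = 1/24 ≈ 0.041667)
121*v(7, H) + a(-3, 11) = 121*(1/24 - 1*7) - 1 = 121*(1/24 - 7) - 1 = 121*(-167/24) - 1 = -20207/24 - 1 = -20231/24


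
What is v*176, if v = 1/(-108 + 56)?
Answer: -44/13 ≈ -3.3846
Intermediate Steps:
v = -1/52 (v = 1/(-52) = -1/52 ≈ -0.019231)
v*176 = -1/52*176 = -44/13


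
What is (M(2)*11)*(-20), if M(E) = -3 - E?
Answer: 1100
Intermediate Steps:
(M(2)*11)*(-20) = ((-3 - 1*2)*11)*(-20) = ((-3 - 2)*11)*(-20) = -5*11*(-20) = -55*(-20) = 1100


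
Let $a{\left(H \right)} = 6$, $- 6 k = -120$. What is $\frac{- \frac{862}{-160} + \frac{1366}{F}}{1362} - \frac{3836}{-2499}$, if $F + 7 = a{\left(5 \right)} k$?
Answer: $\frac{2267879657}{1465185120} \approx 1.5478$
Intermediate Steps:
$k = 20$ ($k = \left(- \frac{1}{6}\right) \left(-120\right) = 20$)
$F = 113$ ($F = -7 + 6 \cdot 20 = -7 + 120 = 113$)
$\frac{- \frac{862}{-160} + \frac{1366}{F}}{1362} - \frac{3836}{-2499} = \frac{- \frac{862}{-160} + \frac{1366}{113}}{1362} - \frac{3836}{-2499} = \left(\left(-862\right) \left(- \frac{1}{160}\right) + 1366 \cdot \frac{1}{113}\right) \frac{1}{1362} - - \frac{548}{357} = \left(\frac{431}{80} + \frac{1366}{113}\right) \frac{1}{1362} + \frac{548}{357} = \frac{157983}{9040} \cdot \frac{1}{1362} + \frac{548}{357} = \frac{52661}{4104160} + \frac{548}{357} = \frac{2267879657}{1465185120}$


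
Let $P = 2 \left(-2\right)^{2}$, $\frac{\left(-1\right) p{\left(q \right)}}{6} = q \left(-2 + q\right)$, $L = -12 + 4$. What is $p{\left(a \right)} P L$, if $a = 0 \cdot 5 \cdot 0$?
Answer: $0$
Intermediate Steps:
$L = -8$
$a = 0$ ($a = 0 \cdot 0 = 0$)
$p{\left(q \right)} = - 6 q \left(-2 + q\right)$
$P = 8$ ($P = 2 \cdot 4 = 8$)
$p{\left(a \right)} P L = 6 \cdot 0 \left(2 - 0\right) 8 \left(-8\right) = 6 \cdot 0 \left(2 + 0\right) 8 \left(-8\right) = 6 \cdot 0 \cdot 2 \cdot 8 \left(-8\right) = 0 \cdot 8 \left(-8\right) = 0 \left(-8\right) = 0$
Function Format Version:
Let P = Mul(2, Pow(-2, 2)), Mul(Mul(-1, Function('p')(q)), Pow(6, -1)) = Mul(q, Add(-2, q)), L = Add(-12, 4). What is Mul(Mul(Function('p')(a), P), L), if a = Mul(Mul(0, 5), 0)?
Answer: 0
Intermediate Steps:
L = -8
a = 0 (a = Mul(0, 0) = 0)
Function('p')(q) = Mul(-6, q, Add(-2, q)) (Function('p')(q) = Mul(-6, Mul(q, Add(-2, q))) = Mul(-6, q, Add(-2, q)))
P = 8 (P = Mul(2, 4) = 8)
Mul(Mul(Function('p')(a), P), L) = Mul(Mul(Mul(6, 0, Add(2, Mul(-1, 0))), 8), -8) = Mul(Mul(Mul(6, 0, Add(2, 0)), 8), -8) = Mul(Mul(Mul(6, 0, 2), 8), -8) = Mul(Mul(0, 8), -8) = Mul(0, -8) = 0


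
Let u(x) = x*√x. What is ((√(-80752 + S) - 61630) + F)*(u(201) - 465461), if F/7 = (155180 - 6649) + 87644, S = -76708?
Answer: -(465461 - 201*√201)*(1591595 + 2*I*√39365) ≈ -7.3629e+11 - 1.8357e+8*I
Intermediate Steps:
u(x) = x^(3/2)
F = 1653225 (F = 7*((155180 - 6649) + 87644) = 7*(148531 + 87644) = 7*236175 = 1653225)
((√(-80752 + S) - 61630) + F)*(u(201) - 465461) = ((√(-80752 - 76708) - 61630) + 1653225)*(201^(3/2) - 465461) = ((√(-157460) - 61630) + 1653225)*(201*√201 - 465461) = ((2*I*√39365 - 61630) + 1653225)*(-465461 + 201*√201) = ((-61630 + 2*I*√39365) + 1653225)*(-465461 + 201*√201) = (1591595 + 2*I*√39365)*(-465461 + 201*√201) = (-465461 + 201*√201)*(1591595 + 2*I*√39365)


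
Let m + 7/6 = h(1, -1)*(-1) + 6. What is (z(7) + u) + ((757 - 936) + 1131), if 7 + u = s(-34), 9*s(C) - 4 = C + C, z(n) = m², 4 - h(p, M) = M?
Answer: 11255/12 ≈ 937.92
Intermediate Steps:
h(p, M) = 4 - M
m = -⅙ (m = -7/6 + ((4 - 1*(-1))*(-1) + 6) = -7/6 + ((4 + 1)*(-1) + 6) = -7/6 + (5*(-1) + 6) = -7/6 + (-5 + 6) = -7/6 + 1 = -⅙ ≈ -0.16667)
z(n) = 1/36 (z(n) = (-⅙)² = 1/36)
s(C) = 4/9 + 2*C/9 (s(C) = 4/9 + (C + C)/9 = 4/9 + (2*C)/9 = 4/9 + 2*C/9)
u = -127/9 (u = -7 + (4/9 + (2/9)*(-34)) = -7 + (4/9 - 68/9) = -7 - 64/9 = -127/9 ≈ -14.111)
(z(7) + u) + ((757 - 936) + 1131) = (1/36 - 127/9) + ((757 - 936) + 1131) = -169/12 + (-179 + 1131) = -169/12 + 952 = 11255/12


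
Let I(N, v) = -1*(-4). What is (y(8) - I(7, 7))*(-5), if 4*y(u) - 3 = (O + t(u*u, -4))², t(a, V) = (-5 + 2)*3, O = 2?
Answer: -45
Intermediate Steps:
t(a, V) = -9 (t(a, V) = -3*3 = -9)
I(N, v) = 4
y(u) = 13 (y(u) = ¾ + (2 - 9)²/4 = ¾ + (¼)*(-7)² = ¾ + (¼)*49 = ¾ + 49/4 = 13)
(y(8) - I(7, 7))*(-5) = (13 - 1*4)*(-5) = (13 - 4)*(-5) = 9*(-5) = -45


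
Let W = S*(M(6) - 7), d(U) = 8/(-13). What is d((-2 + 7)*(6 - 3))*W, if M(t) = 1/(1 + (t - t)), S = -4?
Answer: -192/13 ≈ -14.769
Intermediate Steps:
d(U) = -8/13 (d(U) = 8*(-1/13) = -8/13)
M(t) = 1 (M(t) = 1/(1 + 0) = 1/1 = 1)
W = 24 (W = -4*(1 - 7) = -4*(-6) = 24)
d((-2 + 7)*(6 - 3))*W = -8/13*24 = -192/13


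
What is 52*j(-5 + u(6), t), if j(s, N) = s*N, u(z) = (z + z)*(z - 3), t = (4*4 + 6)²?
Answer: 780208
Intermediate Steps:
t = 484 (t = (16 + 6)² = 22² = 484)
u(z) = 2*z*(-3 + z) (u(z) = (2*z)*(-3 + z) = 2*z*(-3 + z))
j(s, N) = N*s
52*j(-5 + u(6), t) = 52*(484*(-5 + 2*6*(-3 + 6))) = 52*(484*(-5 + 2*6*3)) = 52*(484*(-5 + 36)) = 52*(484*31) = 52*15004 = 780208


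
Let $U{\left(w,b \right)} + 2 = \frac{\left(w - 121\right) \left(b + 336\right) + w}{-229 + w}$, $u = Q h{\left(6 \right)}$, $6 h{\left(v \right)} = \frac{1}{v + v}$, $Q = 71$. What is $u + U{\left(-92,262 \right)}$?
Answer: $\frac{3051373}{7704} \approx 396.08$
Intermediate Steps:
$h{\left(v \right)} = \frac{1}{12 v}$ ($h{\left(v \right)} = \frac{1}{6 \left(v + v\right)} = \frac{1}{6 \cdot 2 v} = \frac{\frac{1}{2} \frac{1}{v}}{6} = \frac{1}{12 v}$)
$u = \frac{71}{72}$ ($u = 71 \frac{1}{12 \cdot 6} = 71 \cdot \frac{1}{12} \cdot \frac{1}{6} = 71 \cdot \frac{1}{72} = \frac{71}{72} \approx 0.98611$)
$U{\left(w,b \right)} = -2 + \frac{w + \left(-121 + w\right) \left(336 + b\right)}{-229 + w}$ ($U{\left(w,b \right)} = -2 + \frac{\left(w - 121\right) \left(b + 336\right) + w}{-229 + w} = -2 + \frac{\left(-121 + w\right) \left(336 + b\right) + w}{-229 + w} = -2 + \frac{w + \left(-121 + w\right) \left(336 + b\right)}{-229 + w}$)
$u + U{\left(-92,262 \right)} = \frac{71}{72} + \frac{-40198 - 31702 + 335 \left(-92\right) + 262 \left(-92\right)}{-229 - 92} = \frac{71}{72} + \frac{-40198 - 31702 - 30820 - 24104}{-321} = \frac{71}{72} - - \frac{126824}{321} = \frac{71}{72} + \frac{126824}{321} = \frac{3051373}{7704}$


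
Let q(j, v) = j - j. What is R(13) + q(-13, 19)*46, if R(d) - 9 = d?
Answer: 22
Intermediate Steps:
q(j, v) = 0
R(d) = 9 + d
R(13) + q(-13, 19)*46 = (9 + 13) + 0*46 = 22 + 0 = 22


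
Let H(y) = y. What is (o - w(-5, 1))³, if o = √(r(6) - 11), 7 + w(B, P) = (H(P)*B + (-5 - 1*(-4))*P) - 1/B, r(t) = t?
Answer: 238144/125 + 12163*I*√5/25 ≈ 1905.2 + 1087.9*I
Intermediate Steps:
w(B, P) = -7 - P - 1/B + B*P (w(B, P) = -7 + ((P*B + (-5 - 1*(-4))*P) - 1/B) = -7 + ((B*P + (-5 + 4)*P) - 1/B) = -7 + ((B*P - P) - 1/B) = -7 + ((-P + B*P) - 1/B) = -7 + (-P - 1/B + B*P) = -7 - P - 1/B + B*P)
o = I*√5 (o = √(6 - 11) = √(-5) = I*√5 ≈ 2.2361*I)
(o - w(-5, 1))³ = (I*√5 - (-7 - 1*1 - 1/(-5) - 5*1))³ = (I*√5 - (-7 - 1 - 1*(-⅕) - 5))³ = (I*√5 - (-7 - 1 + ⅕ - 5))³ = (I*√5 - 1*(-64/5))³ = (I*√5 + 64/5)³ = (64/5 + I*√5)³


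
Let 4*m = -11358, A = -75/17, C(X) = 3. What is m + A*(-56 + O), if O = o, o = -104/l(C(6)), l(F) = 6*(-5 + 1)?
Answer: -88793/34 ≈ -2611.6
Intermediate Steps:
l(F) = -24 (l(F) = 6*(-4) = -24)
A = -75/17 ≈ -4.4118
m = -5679/2 (m = (¼)*(-11358) = -5679/2 ≈ -2839.5)
o = 13/3 (o = -104/(-24) = -104*(-1/24) = 13/3 ≈ 4.3333)
O = 13/3 ≈ 4.3333
m + A*(-56 + O) = -5679/2 - 75*(-56 + 13/3)/17 = -5679/2 - 75/17*(-155/3) = -5679/2 + 3875/17 = -88793/34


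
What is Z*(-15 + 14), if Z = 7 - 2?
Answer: -5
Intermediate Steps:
Z = 5
Z*(-15 + 14) = 5*(-15 + 14) = 5*(-1) = -5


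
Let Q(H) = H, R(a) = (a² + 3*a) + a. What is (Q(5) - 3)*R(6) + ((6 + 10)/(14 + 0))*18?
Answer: 984/7 ≈ 140.57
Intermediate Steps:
R(a) = a² + 4*a
(Q(5) - 3)*R(6) + ((6 + 10)/(14 + 0))*18 = (5 - 3)*(6*(4 + 6)) + ((6 + 10)/(14 + 0))*18 = 2*(6*10) + (16/14)*18 = 2*60 + (16*(1/14))*18 = 120 + (8/7)*18 = 120 + 144/7 = 984/7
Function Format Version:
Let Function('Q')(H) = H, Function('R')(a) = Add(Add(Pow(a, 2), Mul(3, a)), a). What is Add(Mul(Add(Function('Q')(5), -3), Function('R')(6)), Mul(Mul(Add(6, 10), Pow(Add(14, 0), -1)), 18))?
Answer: Rational(984, 7) ≈ 140.57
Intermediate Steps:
Function('R')(a) = Add(Pow(a, 2), Mul(4, a))
Add(Mul(Add(Function('Q')(5), -3), Function('R')(6)), Mul(Mul(Add(6, 10), Pow(Add(14, 0), -1)), 18)) = Add(Mul(Add(5, -3), Mul(6, Add(4, 6))), Mul(Mul(Add(6, 10), Pow(Add(14, 0), -1)), 18)) = Add(Mul(2, Mul(6, 10)), Mul(Mul(16, Pow(14, -1)), 18)) = Add(Mul(2, 60), Mul(Mul(16, Rational(1, 14)), 18)) = Add(120, Mul(Rational(8, 7), 18)) = Add(120, Rational(144, 7)) = Rational(984, 7)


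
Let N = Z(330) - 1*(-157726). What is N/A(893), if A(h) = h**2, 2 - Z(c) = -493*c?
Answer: 320418/797449 ≈ 0.40180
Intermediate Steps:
Z(c) = 2 + 493*c (Z(c) = 2 - (-493)*c = 2 + 493*c)
N = 320418 (N = (2 + 493*330) - 1*(-157726) = (2 + 162690) + 157726 = 162692 + 157726 = 320418)
N/A(893) = 320418/(893**2) = 320418/797449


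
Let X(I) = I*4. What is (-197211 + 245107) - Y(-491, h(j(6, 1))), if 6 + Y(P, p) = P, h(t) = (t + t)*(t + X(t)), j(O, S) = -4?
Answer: 48393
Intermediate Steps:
X(I) = 4*I
h(t) = 10*t**2 (h(t) = (t + t)*(t + 4*t) = (2*t)*(5*t) = 10*t**2)
Y(P, p) = -6 + P
(-197211 + 245107) - Y(-491, h(j(6, 1))) = (-197211 + 245107) - (-6 - 491) = 47896 - 1*(-497) = 47896 + 497 = 48393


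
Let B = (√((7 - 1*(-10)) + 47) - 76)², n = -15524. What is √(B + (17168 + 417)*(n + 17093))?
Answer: √27595489 ≈ 5253.1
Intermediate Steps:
B = 4624 (B = (√((7 + 10) + 47) - 76)² = (√(17 + 47) - 76)² = (√64 - 76)² = (8 - 76)² = (-68)² = 4624)
√(B + (17168 + 417)*(n + 17093)) = √(4624 + (17168 + 417)*(-15524 + 17093)) = √(4624 + 17585*1569) = √(4624 + 27590865) = √27595489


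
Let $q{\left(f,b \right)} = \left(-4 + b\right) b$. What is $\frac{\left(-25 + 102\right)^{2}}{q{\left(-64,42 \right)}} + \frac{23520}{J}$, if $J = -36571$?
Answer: $\frac{25613077}{8338188} \approx 3.0718$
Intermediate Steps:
$q{\left(f,b \right)} = b \left(-4 + b\right)$
$\frac{\left(-25 + 102\right)^{2}}{q{\left(-64,42 \right)}} + \frac{23520}{J} = \frac{\left(-25 + 102\right)^{2}}{42 \left(-4 + 42\right)} + \frac{23520}{-36571} = \frac{77^{2}}{42 \cdot 38} + 23520 \left(- \frac{1}{36571}\right) = \frac{5929}{1596} - \frac{23520}{36571} = 5929 \cdot \frac{1}{1596} - \frac{23520}{36571} = \frac{847}{228} - \frac{23520}{36571} = \frac{25613077}{8338188}$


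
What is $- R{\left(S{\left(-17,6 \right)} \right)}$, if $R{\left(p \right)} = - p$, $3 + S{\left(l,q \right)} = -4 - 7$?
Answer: $-14$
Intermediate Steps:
$S{\left(l,q \right)} = -14$ ($S{\left(l,q \right)} = -3 - 11 = -14$)
$- R{\left(S{\left(-17,6 \right)} \right)} = - \left(-1\right) \left(-14\right) = \left(-1\right) 14 = -14$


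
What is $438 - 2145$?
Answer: $-1707$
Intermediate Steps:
$438 - 2145 = -1707$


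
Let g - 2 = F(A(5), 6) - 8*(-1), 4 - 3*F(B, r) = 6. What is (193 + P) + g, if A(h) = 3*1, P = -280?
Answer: -233/3 ≈ -77.667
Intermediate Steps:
A(h) = 3
F(B, r) = -2/3 (F(B, r) = 4/3 - 1/3*6 = 4/3 - 2 = -2/3)
g = 28/3 (g = 2 + (-2/3 - 8*(-1)) = 2 + (-2/3 + 8) = 2 + 22/3 = 28/3 ≈ 9.3333)
(193 + P) + g = (193 - 280) + 28/3 = -87 + 28/3 = -233/3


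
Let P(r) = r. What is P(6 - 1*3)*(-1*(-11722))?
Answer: 35166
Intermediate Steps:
P(6 - 1*3)*(-1*(-11722)) = (6 - 1*3)*(-1*(-11722)) = (6 - 3)*11722 = 3*11722 = 35166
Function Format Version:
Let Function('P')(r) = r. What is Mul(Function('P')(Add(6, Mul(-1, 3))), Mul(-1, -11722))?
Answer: 35166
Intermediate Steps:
Mul(Function('P')(Add(6, Mul(-1, 3))), Mul(-1, -11722)) = Mul(Add(6, Mul(-1, 3)), Mul(-1, -11722)) = Mul(Add(6, -3), 11722) = Mul(3, 11722) = 35166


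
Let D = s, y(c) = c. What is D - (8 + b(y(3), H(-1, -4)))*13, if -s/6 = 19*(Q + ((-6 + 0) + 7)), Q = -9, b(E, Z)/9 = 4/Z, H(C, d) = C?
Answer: 1276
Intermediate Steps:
b(E, Z) = 36/Z (b(E, Z) = 9*(4/Z) = 36/Z)
s = 912 (s = -114*(-9 + ((-6 + 0) + 7)) = -114*(-9 + (-6 + 7)) = -114*(-9 + 1) = -114*(-8) = -6*(-152) = 912)
D = 912
D - (8 + b(y(3), H(-1, -4)))*13 = 912 - (8 + 36/(-1))*13 = 912 - (8 + 36*(-1))*13 = 912 - (8 - 36)*13 = 912 - (-28)*13 = 912 - 1*(-364) = 912 + 364 = 1276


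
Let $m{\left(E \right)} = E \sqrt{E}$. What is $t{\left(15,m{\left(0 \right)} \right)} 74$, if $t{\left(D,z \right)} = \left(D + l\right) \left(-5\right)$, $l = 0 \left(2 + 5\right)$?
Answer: $-5550$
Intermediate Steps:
$l = 0$ ($l = 0 \cdot 7 = 0$)
$m{\left(E \right)} = E^{\frac{3}{2}}$
$t{\left(D,z \right)} = - 5 D$ ($t{\left(D,z \right)} = \left(D + 0\right) \left(-5\right) = D \left(-5\right) = - 5 D$)
$t{\left(15,m{\left(0 \right)} \right)} 74 = \left(-5\right) 15 \cdot 74 = \left(-75\right) 74 = -5550$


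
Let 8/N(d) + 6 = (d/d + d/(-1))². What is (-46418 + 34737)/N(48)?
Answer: -25733243/8 ≈ -3.2167e+6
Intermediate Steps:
N(d) = 8/(-6 + (1 - d)²) (N(d) = 8/(-6 + (d/d + d/(-1))²) = 8/(-6 + (1 + d*(-1))²) = 8/(-6 + (1 - d)²))
(-46418 + 34737)/N(48) = (-46418 + 34737)/((8/(-6 + (-1 + 48)²))) = -11681/(8/(-6 + 47²)) = -11681/(8/(-6 + 2209)) = -11681/(8/2203) = -11681/(8*(1/2203)) = -11681/8/2203 = -11681*2203/8 = -25733243/8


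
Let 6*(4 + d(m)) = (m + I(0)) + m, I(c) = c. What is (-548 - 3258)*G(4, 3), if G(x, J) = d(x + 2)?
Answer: 7612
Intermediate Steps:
d(m) = -4 + m/3 (d(m) = -4 + ((m + 0) + m)/6 = -4 + (m + m)/6 = -4 + (2*m)/6 = -4 + m/3)
G(x, J) = -10/3 + x/3 (G(x, J) = -4 + (x + 2)/3 = -4 + (2 + x)/3 = -4 + (⅔ + x/3) = -10/3 + x/3)
(-548 - 3258)*G(4, 3) = (-548 - 3258)*(-10/3 + (⅓)*4) = -3806*(-10/3 + 4/3) = -3806*(-2) = 7612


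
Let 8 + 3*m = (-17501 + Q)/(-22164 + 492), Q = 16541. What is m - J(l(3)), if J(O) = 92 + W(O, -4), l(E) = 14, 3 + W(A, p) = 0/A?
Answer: -248285/2709 ≈ -91.652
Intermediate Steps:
W(A, p) = -3 (W(A, p) = -3 + 0/A = -3 + 0 = -3)
J(O) = 89 (J(O) = 92 - 3 = 89)
m = -7184/2709 (m = -8/3 + ((-17501 + 16541)/(-22164 + 492))/3 = -8/3 + (-960/(-21672))/3 = -8/3 + (-960*(-1/21672))/3 = -8/3 + (⅓)*(40/903) = -8/3 + 40/2709 = -7184/2709 ≈ -2.6519)
m - J(l(3)) = -7184/2709 - 1*89 = -7184/2709 - 89 = -248285/2709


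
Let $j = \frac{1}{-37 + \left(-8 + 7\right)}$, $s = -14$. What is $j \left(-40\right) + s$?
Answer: $- \frac{246}{19} \approx -12.947$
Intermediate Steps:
$j = - \frac{1}{38}$ ($j = \frac{1}{-37 - 1} = \frac{1}{-38} = - \frac{1}{38} \approx -0.026316$)
$j \left(-40\right) + s = \left(- \frac{1}{38}\right) \left(-40\right) - 14 = \frac{20}{19} - 14 = - \frac{246}{19}$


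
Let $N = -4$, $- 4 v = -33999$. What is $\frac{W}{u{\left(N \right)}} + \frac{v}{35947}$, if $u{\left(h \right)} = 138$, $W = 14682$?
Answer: $\frac{352631213}{3307124} \approx 106.63$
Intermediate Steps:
$v = \frac{33999}{4}$ ($v = \left(- \frac{1}{4}\right) \left(-33999\right) = \frac{33999}{4} \approx 8499.8$)
$\frac{W}{u{\left(N \right)}} + \frac{v}{35947} = \frac{14682}{138} + \frac{33999}{4 \cdot 35947} = 14682 \cdot \frac{1}{138} + \frac{33999}{4} \cdot \frac{1}{35947} = \frac{2447}{23} + \frac{33999}{143788} = \frac{352631213}{3307124}$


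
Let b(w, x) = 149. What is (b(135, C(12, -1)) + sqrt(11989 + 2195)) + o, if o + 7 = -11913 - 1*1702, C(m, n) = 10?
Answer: -13473 + 6*sqrt(394) ≈ -13354.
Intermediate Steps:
o = -13622 (o = -7 + (-11913 - 1*1702) = -7 + (-11913 - 1702) = -7 - 13615 = -13622)
(b(135, C(12, -1)) + sqrt(11989 + 2195)) + o = (149 + sqrt(11989 + 2195)) - 13622 = (149 + sqrt(14184)) - 13622 = (149 + 6*sqrt(394)) - 13622 = -13473 + 6*sqrt(394)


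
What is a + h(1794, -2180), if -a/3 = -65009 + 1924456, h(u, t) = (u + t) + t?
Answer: -5580907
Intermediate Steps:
h(u, t) = u + 2*t (h(u, t) = (t + u) + t = u + 2*t)
a = -5578341 (a = -3*(-65009 + 1924456) = -3*1859447 = -5578341)
a + h(1794, -2180) = -5578341 + (1794 + 2*(-2180)) = -5578341 + (1794 - 4360) = -5578341 - 2566 = -5580907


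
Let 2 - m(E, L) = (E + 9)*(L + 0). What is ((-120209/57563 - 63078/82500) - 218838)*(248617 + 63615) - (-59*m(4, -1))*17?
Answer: -2458267566301559989/35976875 ≈ -6.8329e+10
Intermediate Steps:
m(E, L) = 2 - L*(9 + E) (m(E, L) = 2 - (E + 9)*(L + 0) = 2 - (9 + E)*L = 2 - L*(9 + E))
((-120209/57563 - 63078/82500) - 218838)*(248617 + 63615) - (-59*m(4, -1))*17 = ((-120209/57563 - 63078/82500) - 218838)*(248617 + 63615) - (-59*(2 - 9*(-1) - 1*4*(-1)))*17 = ((-120209*1/57563 - 63078*1/82500) - 218838)*312232 - (-59*(2 + 9 + 4))*17 = ((-120209/57563 - 10513/13750) - 218838)*312232 - (-59*15)*17 = (-205275779/71953750 - 218838)*312232 - (-885)*17 = -15746420018279/71953750*312232 - 1*(-15045) = -2458268107573644364/35976875 + 15045 = -2458267566301559989/35976875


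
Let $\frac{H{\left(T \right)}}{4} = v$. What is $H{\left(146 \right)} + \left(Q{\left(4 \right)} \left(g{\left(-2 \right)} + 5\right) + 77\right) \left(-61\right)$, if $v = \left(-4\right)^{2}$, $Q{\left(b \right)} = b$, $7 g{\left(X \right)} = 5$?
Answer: $- \frac{42191}{7} \approx -6027.3$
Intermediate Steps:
$g{\left(X \right)} = \frac{5}{7}$ ($g{\left(X \right)} = \frac{1}{7} \cdot 5 = \frac{5}{7}$)
$v = 16$
$H{\left(T \right)} = 64$ ($H{\left(T \right)} = 4 \cdot 16 = 64$)
$H{\left(146 \right)} + \left(Q{\left(4 \right)} \left(g{\left(-2 \right)} + 5\right) + 77\right) \left(-61\right) = 64 + \left(4 \left(\frac{5}{7} + 5\right) + 77\right) \left(-61\right) = 64 + \left(4 \cdot \frac{40}{7} + 77\right) \left(-61\right) = 64 + \left(\frac{160}{7} + 77\right) \left(-61\right) = 64 + \frac{699}{7} \left(-61\right) = 64 - \frac{42639}{7} = - \frac{42191}{7}$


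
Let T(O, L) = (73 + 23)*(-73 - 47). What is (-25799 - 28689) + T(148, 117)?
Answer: -66008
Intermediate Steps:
T(O, L) = -11520 (T(O, L) = 96*(-120) = -11520)
(-25799 - 28689) + T(148, 117) = (-25799 - 28689) - 11520 = -54488 - 11520 = -66008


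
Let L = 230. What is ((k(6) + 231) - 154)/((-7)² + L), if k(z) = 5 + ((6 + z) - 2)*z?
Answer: 142/279 ≈ 0.50896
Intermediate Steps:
k(z) = 5 + z*(4 + z) (k(z) = 5 + (4 + z)*z = 5 + z*(4 + z))
((k(6) + 231) - 154)/((-7)² + L) = (((5 + 6² + 4*6) + 231) - 154)/((-7)² + 230) = (((5 + 36 + 24) + 231) - 154)/(49 + 230) = ((65 + 231) - 154)/279 = (296 - 154)*(1/279) = 142*(1/279) = 142/279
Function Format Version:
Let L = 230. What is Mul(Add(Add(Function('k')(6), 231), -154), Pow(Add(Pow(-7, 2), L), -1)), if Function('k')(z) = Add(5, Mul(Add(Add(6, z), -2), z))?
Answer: Rational(142, 279) ≈ 0.50896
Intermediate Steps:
Function('k')(z) = Add(5, Mul(z, Add(4, z))) (Function('k')(z) = Add(5, Mul(Add(4, z), z)) = Add(5, Mul(z, Add(4, z))))
Mul(Add(Add(Function('k')(6), 231), -154), Pow(Add(Pow(-7, 2), L), -1)) = Mul(Add(Add(Add(5, Pow(6, 2), Mul(4, 6)), 231), -154), Pow(Add(Pow(-7, 2), 230), -1)) = Mul(Add(Add(Add(5, 36, 24), 231), -154), Pow(Add(49, 230), -1)) = Mul(Add(Add(65, 231), -154), Pow(279, -1)) = Mul(Add(296, -154), Rational(1, 279)) = Mul(142, Rational(1, 279)) = Rational(142, 279)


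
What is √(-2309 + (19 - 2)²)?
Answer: 2*I*√505 ≈ 44.944*I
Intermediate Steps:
√(-2309 + (19 - 2)²) = √(-2309 + 17²) = √(-2309 + 289) = √(-2020) = 2*I*√505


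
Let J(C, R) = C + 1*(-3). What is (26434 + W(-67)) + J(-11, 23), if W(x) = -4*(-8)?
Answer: 26452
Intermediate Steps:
W(x) = 32
J(C, R) = -3 + C (J(C, R) = C - 3 = -3 + C)
(26434 + W(-67)) + J(-11, 23) = (26434 + 32) + (-3 - 11) = 26466 - 14 = 26452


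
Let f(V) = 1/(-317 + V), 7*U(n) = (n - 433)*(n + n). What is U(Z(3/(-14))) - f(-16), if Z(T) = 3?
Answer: -859133/2331 ≈ -368.57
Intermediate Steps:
U(n) = 2*n*(-433 + n)/7 (U(n) = ((n - 433)*(n + n))/7 = ((-433 + n)*(2*n))/7 = (2*n*(-433 + n))/7 = 2*n*(-433 + n)/7)
U(Z(3/(-14))) - f(-16) = (2/7)*3*(-433 + 3) - 1/(-317 - 16) = (2/7)*3*(-430) - 1/(-333) = -2580/7 - 1*(-1/333) = -2580/7 + 1/333 = -859133/2331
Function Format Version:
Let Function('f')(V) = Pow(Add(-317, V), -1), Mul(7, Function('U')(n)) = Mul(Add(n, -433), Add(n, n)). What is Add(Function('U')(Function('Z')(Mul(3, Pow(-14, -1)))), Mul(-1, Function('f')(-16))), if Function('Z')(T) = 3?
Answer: Rational(-859133, 2331) ≈ -368.57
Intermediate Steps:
Function('U')(n) = Mul(Rational(2, 7), n, Add(-433, n)) (Function('U')(n) = Mul(Rational(1, 7), Mul(Add(n, -433), Add(n, n))) = Mul(Rational(1, 7), Mul(Add(-433, n), Mul(2, n))) = Mul(Rational(1, 7), Mul(2, n, Add(-433, n))) = Mul(Rational(2, 7), n, Add(-433, n)))
Add(Function('U')(Function('Z')(Mul(3, Pow(-14, -1)))), Mul(-1, Function('f')(-16))) = Add(Mul(Rational(2, 7), 3, Add(-433, 3)), Mul(-1, Pow(Add(-317, -16), -1))) = Add(Mul(Rational(2, 7), 3, -430), Mul(-1, Pow(-333, -1))) = Add(Rational(-2580, 7), Mul(-1, Rational(-1, 333))) = Add(Rational(-2580, 7), Rational(1, 333)) = Rational(-859133, 2331)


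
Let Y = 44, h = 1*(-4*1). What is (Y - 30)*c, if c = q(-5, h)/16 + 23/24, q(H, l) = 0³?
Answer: 161/12 ≈ 13.417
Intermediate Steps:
h = -4 (h = 1*(-4) = -4)
q(H, l) = 0
c = 23/24 (c = 0/16 + 23/24 = 0*(1/16) + 23*(1/24) = 0 + 23/24 = 23/24 ≈ 0.95833)
(Y - 30)*c = (44 - 30)*(23/24) = 14*(23/24) = 161/12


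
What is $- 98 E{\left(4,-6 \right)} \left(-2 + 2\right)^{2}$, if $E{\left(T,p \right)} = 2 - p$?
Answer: $0$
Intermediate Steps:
$- 98 E{\left(4,-6 \right)} \left(-2 + 2\right)^{2} = - 98 \left(2 - -6\right) \left(-2 + 2\right)^{2} = - 98 \left(2 + 6\right) 0^{2} = \left(-98\right) 8 \cdot 0 = \left(-784\right) 0 = 0$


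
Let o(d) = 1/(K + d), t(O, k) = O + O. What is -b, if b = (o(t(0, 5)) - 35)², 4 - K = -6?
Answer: -121801/100 ≈ -1218.0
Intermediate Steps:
t(O, k) = 2*O
K = 10 (K = 4 - 1*(-6) = 4 + 6 = 10)
o(d) = 1/(10 + d)
b = 121801/100 (b = (1/(10 + 2*0) - 35)² = (1/(10 + 0) - 35)² = (1/10 - 35)² = (⅒ - 35)² = (-349/10)² = 121801/100 ≈ 1218.0)
-b = -1*121801/100 = -121801/100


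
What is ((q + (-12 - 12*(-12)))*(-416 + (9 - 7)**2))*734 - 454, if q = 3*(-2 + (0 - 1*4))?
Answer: -34474966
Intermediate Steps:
q = -18 (q = 3*(-2 + (0 - 4)) = 3*(-2 - 4) = 3*(-6) = -18)
((q + (-12 - 12*(-12)))*(-416 + (9 - 7)**2))*734 - 454 = ((-18 + (-12 - 12*(-12)))*(-416 + (9 - 7)**2))*734 - 454 = ((-18 + (-12 + 144))*(-416 + 2**2))*734 - 454 = ((-18 + 132)*(-416 + 4))*734 - 454 = (114*(-412))*734 - 454 = -46968*734 - 454 = -34474512 - 454 = -34474966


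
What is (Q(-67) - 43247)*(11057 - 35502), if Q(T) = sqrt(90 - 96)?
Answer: 1057172915 - 24445*I*sqrt(6) ≈ 1.0572e+9 - 59878.0*I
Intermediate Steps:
Q(T) = I*sqrt(6) (Q(T) = sqrt(-6) = I*sqrt(6))
(Q(-67) - 43247)*(11057 - 35502) = (I*sqrt(6) - 43247)*(11057 - 35502) = (-43247 + I*sqrt(6))*(-24445) = 1057172915 - 24445*I*sqrt(6)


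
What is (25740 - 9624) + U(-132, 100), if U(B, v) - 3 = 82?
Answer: 16201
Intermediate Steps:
U(B, v) = 85 (U(B, v) = 3 + 82 = 85)
(25740 - 9624) + U(-132, 100) = (25740 - 9624) + 85 = 16116 + 85 = 16201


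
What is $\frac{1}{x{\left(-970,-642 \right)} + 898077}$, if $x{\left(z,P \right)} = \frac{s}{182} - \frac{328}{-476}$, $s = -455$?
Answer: $\frac{238}{213741895} \approx 1.1135 \cdot 10^{-6}$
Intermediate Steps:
$x{\left(z,P \right)} = - \frac{431}{238}$ ($x{\left(z,P \right)} = - \frac{455}{182} - \frac{328}{-476} = \left(-455\right) \frac{1}{182} - - \frac{82}{119} = - \frac{5}{2} + \frac{82}{119} = - \frac{431}{238}$)
$\frac{1}{x{\left(-970,-642 \right)} + 898077} = \frac{1}{- \frac{431}{238} + 898077} = \frac{1}{\frac{213741895}{238}} = \frac{238}{213741895}$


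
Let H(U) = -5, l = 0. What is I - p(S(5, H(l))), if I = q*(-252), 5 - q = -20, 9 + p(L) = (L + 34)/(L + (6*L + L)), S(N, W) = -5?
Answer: -251611/40 ≈ -6290.3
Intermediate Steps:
p(L) = -9 + (34 + L)/(8*L) (p(L) = -9 + (L + 34)/(L + (6*L + L)) = -9 + (34 + L)/(L + 7*L) = -9 + (34 + L)/((8*L)) = -9 + (34 + L)*(1/(8*L)) = -9 + (34 + L)/(8*L))
q = 25 (q = 5 - 1*(-20) = 5 + 20 = 25)
I = -6300 (I = 25*(-252) = -6300)
I - p(S(5, H(l))) = -6300 - (34 - 71*(-5))/(8*(-5)) = -6300 - (-1)*(34 + 355)/(8*5) = -6300 - (-1)*389/(8*5) = -6300 - 1*(-389/40) = -6300 + 389/40 = -251611/40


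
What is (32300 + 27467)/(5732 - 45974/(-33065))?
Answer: 1976195855/189574554 ≈ 10.424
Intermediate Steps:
(32300 + 27467)/(5732 - 45974/(-33065)) = 59767/(5732 - 45974*(-1/33065)) = 59767/(5732 + 45974/33065) = 59767/(189574554/33065) = 59767*(33065/189574554) = 1976195855/189574554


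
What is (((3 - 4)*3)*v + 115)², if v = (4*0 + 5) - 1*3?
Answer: 11881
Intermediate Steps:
v = 2 (v = (0 + 5) - 3 = 5 - 3 = 2)
(((3 - 4)*3)*v + 115)² = (((3 - 4)*3)*2 + 115)² = (-1*3*2 + 115)² = (-3*2 + 115)² = (-6 + 115)² = 109² = 11881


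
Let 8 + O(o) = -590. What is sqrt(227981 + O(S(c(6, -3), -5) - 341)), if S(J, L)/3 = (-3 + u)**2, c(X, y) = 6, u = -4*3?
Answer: sqrt(227383) ≈ 476.85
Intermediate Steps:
u = -12
S(J, L) = 675 (S(J, L) = 3*(-3 - 12)**2 = 3*(-15)**2 = 3*225 = 675)
O(o) = -598 (O(o) = -8 - 590 = -598)
sqrt(227981 + O(S(c(6, -3), -5) - 341)) = sqrt(227981 - 598) = sqrt(227383)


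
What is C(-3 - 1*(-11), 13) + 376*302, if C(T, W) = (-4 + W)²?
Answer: 113633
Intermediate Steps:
C(-3 - 1*(-11), 13) + 376*302 = (-4 + 13)² + 376*302 = 9² + 113552 = 81 + 113552 = 113633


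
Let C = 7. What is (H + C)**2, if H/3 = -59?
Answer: 28900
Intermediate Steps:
H = -177 (H = 3*(-59) = -177)
(H + C)**2 = (-177 + 7)**2 = (-170)**2 = 28900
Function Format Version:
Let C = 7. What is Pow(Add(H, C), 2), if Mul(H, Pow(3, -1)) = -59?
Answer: 28900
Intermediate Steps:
H = -177 (H = Mul(3, -59) = -177)
Pow(Add(H, C), 2) = Pow(Add(-177, 7), 2) = Pow(-170, 2) = 28900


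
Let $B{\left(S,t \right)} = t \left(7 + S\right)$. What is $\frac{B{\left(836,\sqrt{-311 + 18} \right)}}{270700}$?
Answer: $\frac{843 i \sqrt{293}}{270700} \approx 0.053306 i$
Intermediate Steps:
$\frac{B{\left(836,\sqrt{-311 + 18} \right)}}{270700} = \frac{\sqrt{-311 + 18} \left(7 + 836\right)}{270700} = \sqrt{-293} \cdot 843 \cdot \frac{1}{270700} = i \sqrt{293} \cdot 843 \cdot \frac{1}{270700} = 843 i \sqrt{293} \cdot \frac{1}{270700} = \frac{843 i \sqrt{293}}{270700}$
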